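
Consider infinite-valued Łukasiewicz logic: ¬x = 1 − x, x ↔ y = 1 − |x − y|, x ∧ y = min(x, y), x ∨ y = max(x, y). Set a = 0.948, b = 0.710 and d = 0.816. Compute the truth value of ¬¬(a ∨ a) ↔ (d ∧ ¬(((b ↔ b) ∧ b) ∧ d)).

a ∨ a = max(0.948, 0.948) = 0.948
¬(a ∨ a) = 1 − 0.948 = 0.052
¬¬(a ∨ a) = 1 − 0.052 = 0.948
b ↔ b = 1 − |0.710 − 0.710| = 1 − 0.000 = 1.000
(b ↔ b) ∧ b = min(1.000, 0.710) = 0.710
((b ↔ b) ∧ b) ∧ d = min(0.710, 0.816) = 0.710
¬(((b ↔ b) ∧ b) ∧ d) = 1 − 0.710 = 0.290
d ∧ ¬(((b ↔ b) ∧ b) ∧ d) = min(0.816, 0.290) = 0.290
¬¬(a ∨ a) ↔ (d ∧ ¬(((b ↔ b) ∧ b) ∧ d)) = 1 − |0.948 − 0.290| = 1 − 0.658 = 0.342

0.342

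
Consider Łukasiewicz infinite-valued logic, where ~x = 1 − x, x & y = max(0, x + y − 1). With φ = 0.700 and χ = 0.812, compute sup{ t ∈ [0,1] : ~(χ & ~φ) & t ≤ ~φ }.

~φ = 1 − 0.700 = 0.300
χ & ~φ = max(0, 0.812 + 0.300 − 1) = max(0, 0.112) = 0.112
~(χ & ~φ) = 1 − 0.112 = 0.888
So the left factor is ~(χ & ~φ) = 0.888.
So the right-hand bound is ~φ = 0.300.
The residuum of the Łukasiewicz t-norm gives the supremum: min(1, 1 − 0.888 + 0.300).
1 − 0.888 + 0.300 = 0.412, so t = min(1, 0.412) = 0.412.
Check: 0.888 & 0.412 = max(0, 0.300) = 0.300 ≤ 0.300.

0.412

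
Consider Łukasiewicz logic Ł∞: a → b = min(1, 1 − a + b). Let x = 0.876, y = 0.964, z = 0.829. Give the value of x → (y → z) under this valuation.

y → z = min(1, 1 − 0.964 + 0.829) = min(1, 0.865) = 0.865
x → (y → z) = min(1, 1 − 0.876 + 0.865) = min(1, 0.989) = 0.989

0.989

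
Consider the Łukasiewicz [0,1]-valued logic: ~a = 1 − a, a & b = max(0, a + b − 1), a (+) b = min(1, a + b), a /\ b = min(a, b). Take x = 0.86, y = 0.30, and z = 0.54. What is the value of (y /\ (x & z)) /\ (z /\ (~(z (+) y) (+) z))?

0.30

x & z = max(0, 0.86 + 0.54 − 1) = max(0, 0.40) = 0.40
y /\ (x & z) = min(0.30, 0.40) = 0.30
z (+) y = min(1, 0.54 + 0.30) = min(1, 0.84) = 0.84
~(z (+) y) = 1 − 0.84 = 0.16
~(z (+) y) (+) z = min(1, 0.16 + 0.54) = min(1, 0.70) = 0.70
z /\ (~(z (+) y) (+) z) = min(0.54, 0.70) = 0.54
(y /\ (x & z)) /\ (z /\ (~(z (+) y) (+) z)) = min(0.30, 0.54) = 0.30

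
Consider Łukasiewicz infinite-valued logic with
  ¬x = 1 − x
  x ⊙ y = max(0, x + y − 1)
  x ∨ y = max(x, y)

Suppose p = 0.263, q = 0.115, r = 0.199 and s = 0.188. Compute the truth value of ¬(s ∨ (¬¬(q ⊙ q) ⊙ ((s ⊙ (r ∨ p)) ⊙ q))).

0.812

q ⊙ q = max(0, 0.115 + 0.115 − 1) = max(0, -0.770) = 0.000
¬(q ⊙ q) = 1 − 0.000 = 1.000
¬¬(q ⊙ q) = 1 − 1.000 = 0.000
r ∨ p = max(0.199, 0.263) = 0.263
s ⊙ (r ∨ p) = max(0, 0.188 + 0.263 − 1) = max(0, -0.549) = 0.000
(s ⊙ (r ∨ p)) ⊙ q = max(0, 0.000 + 0.115 − 1) = max(0, -0.885) = 0.000
¬¬(q ⊙ q) ⊙ ((s ⊙ (r ∨ p)) ⊙ q) = max(0, 0.000 + 0.000 − 1) = max(0, -1.000) = 0.000
s ∨ (¬¬(q ⊙ q) ⊙ ((s ⊙ (r ∨ p)) ⊙ q)) = max(0.188, 0.000) = 0.188
¬(s ∨ (¬¬(q ⊙ q) ⊙ ((s ⊙ (r ∨ p)) ⊙ q))) = 1 − 0.188 = 0.812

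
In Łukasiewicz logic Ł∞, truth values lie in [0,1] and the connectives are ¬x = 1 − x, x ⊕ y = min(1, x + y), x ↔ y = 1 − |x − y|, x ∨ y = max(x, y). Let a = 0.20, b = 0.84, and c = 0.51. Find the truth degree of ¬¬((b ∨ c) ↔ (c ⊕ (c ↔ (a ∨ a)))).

b ∨ c = max(0.84, 0.51) = 0.84
a ∨ a = max(0.20, 0.20) = 0.20
c ↔ (a ∨ a) = 1 − |0.51 − 0.20| = 1 − 0.31 = 0.69
c ⊕ (c ↔ (a ∨ a)) = min(1, 0.51 + 0.69) = min(1, 1.20) = 1.00
(b ∨ c) ↔ (c ⊕ (c ↔ (a ∨ a))) = 1 − |0.84 − 1.00| = 1 − 0.16 = 0.84
¬((b ∨ c) ↔ (c ⊕ (c ↔ (a ∨ a)))) = 1 − 0.84 = 0.16
¬¬((b ∨ c) ↔ (c ⊕ (c ↔ (a ∨ a)))) = 1 − 0.16 = 0.84

0.84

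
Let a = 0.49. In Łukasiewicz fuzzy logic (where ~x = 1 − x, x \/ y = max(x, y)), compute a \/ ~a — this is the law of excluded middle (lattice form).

~a = 1 − 0.49 = 0.51
a \/ ~a = max(0.49, 0.51) = 0.51
(The value 0.51 < 1 shows this instance is not satisfied; not a Ł∞-tautology — its value is max(a, 1−a).)

0.51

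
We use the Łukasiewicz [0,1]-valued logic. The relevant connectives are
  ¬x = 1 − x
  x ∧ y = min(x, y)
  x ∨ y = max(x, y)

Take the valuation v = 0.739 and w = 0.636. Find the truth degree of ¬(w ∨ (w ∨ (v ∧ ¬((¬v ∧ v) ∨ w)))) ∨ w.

0.636

¬v = 1 − 0.739 = 0.261
¬v ∧ v = min(0.261, 0.739) = 0.261
(¬v ∧ v) ∨ w = max(0.261, 0.636) = 0.636
¬((¬v ∧ v) ∨ w) = 1 − 0.636 = 0.364
v ∧ ¬((¬v ∧ v) ∨ w) = min(0.739, 0.364) = 0.364
w ∨ (v ∧ ¬((¬v ∧ v) ∨ w)) = max(0.636, 0.364) = 0.636
w ∨ (w ∨ (v ∧ ¬((¬v ∧ v) ∨ w))) = max(0.636, 0.636) = 0.636
¬(w ∨ (w ∨ (v ∧ ¬((¬v ∧ v) ∨ w)))) = 1 − 0.636 = 0.364
¬(w ∨ (w ∨ (v ∧ ¬((¬v ∧ v) ∨ w)))) ∨ w = max(0.364, 0.636) = 0.636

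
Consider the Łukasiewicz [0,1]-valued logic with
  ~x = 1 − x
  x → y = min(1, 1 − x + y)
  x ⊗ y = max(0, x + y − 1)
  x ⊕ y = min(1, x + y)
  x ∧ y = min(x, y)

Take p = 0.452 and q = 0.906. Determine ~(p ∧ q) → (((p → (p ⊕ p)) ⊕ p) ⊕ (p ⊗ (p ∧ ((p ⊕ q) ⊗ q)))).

p ∧ q = min(0.452, 0.906) = 0.452
~(p ∧ q) = 1 − 0.452 = 0.548
p ⊕ p = min(1, 0.452 + 0.452) = min(1, 0.904) = 0.904
p → (p ⊕ p) = min(1, 1 − 0.452 + 0.904) = min(1, 1.452) = 1.000
(p → (p ⊕ p)) ⊕ p = min(1, 1.000 + 0.452) = min(1, 1.452) = 1.000
p ⊕ q = min(1, 0.452 + 0.906) = min(1, 1.358) = 1.000
(p ⊕ q) ⊗ q = max(0, 1.000 + 0.906 − 1) = max(0, 0.906) = 0.906
p ∧ ((p ⊕ q) ⊗ q) = min(0.452, 0.906) = 0.452
p ⊗ (p ∧ ((p ⊕ q) ⊗ q)) = max(0, 0.452 + 0.452 − 1) = max(0, -0.096) = 0.000
((p → (p ⊕ p)) ⊕ p) ⊕ (p ⊗ (p ∧ ((p ⊕ q) ⊗ q))) = min(1, 1.000 + 0.000) = min(1, 1.000) = 1.000
~(p ∧ q) → (((p → (p ⊕ p)) ⊕ p) ⊕ (p ⊗ (p ∧ ((p ⊕ q) ⊗ q)))) = min(1, 1 − 0.548 + 1.000) = min(1, 1.452) = 1.000

1.000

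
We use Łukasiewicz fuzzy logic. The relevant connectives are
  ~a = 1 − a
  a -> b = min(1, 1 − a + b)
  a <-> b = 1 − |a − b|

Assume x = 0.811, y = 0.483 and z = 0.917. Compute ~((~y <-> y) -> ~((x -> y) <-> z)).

~y = 1 − 0.483 = 0.517
~y <-> y = 1 − |0.517 − 0.483| = 1 − 0.034 = 0.966
x -> y = min(1, 1 − 0.811 + 0.483) = min(1, 0.672) = 0.672
(x -> y) <-> z = 1 − |0.672 − 0.917| = 1 − 0.245 = 0.755
~((x -> y) <-> z) = 1 − 0.755 = 0.245
(~y <-> y) -> ~((x -> y) <-> z) = min(1, 1 − 0.966 + 0.245) = min(1, 0.279) = 0.279
~((~y <-> y) -> ~((x -> y) <-> z)) = 1 − 0.279 = 0.721

0.721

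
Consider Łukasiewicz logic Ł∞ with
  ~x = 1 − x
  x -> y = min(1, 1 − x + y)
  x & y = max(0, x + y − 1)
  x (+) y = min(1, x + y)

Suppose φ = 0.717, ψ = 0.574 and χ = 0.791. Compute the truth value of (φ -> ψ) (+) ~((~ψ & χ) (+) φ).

0.923

φ -> ψ = min(1, 1 − 0.717 + 0.574) = min(1, 0.857) = 0.857
~ψ = 1 − 0.574 = 0.426
~ψ & χ = max(0, 0.426 + 0.791 − 1) = max(0, 0.217) = 0.217
(~ψ & χ) (+) φ = min(1, 0.217 + 0.717) = min(1, 0.934) = 0.934
~((~ψ & χ) (+) φ) = 1 − 0.934 = 0.066
(φ -> ψ) (+) ~((~ψ & χ) (+) φ) = min(1, 0.857 + 0.066) = min(1, 0.923) = 0.923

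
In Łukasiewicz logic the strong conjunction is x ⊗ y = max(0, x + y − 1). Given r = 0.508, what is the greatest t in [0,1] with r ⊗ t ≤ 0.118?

0.610

The residuum of the Łukasiewicz t-norm gives the supremum: min(1, 1 − 0.508 + 0.118).
1 − 0.508 + 0.118 = 0.610, so t = min(1, 0.610) = 0.610.
Check: 0.508 ⊗ 0.610 = max(0, 0.118) = 0.118 ≤ 0.118.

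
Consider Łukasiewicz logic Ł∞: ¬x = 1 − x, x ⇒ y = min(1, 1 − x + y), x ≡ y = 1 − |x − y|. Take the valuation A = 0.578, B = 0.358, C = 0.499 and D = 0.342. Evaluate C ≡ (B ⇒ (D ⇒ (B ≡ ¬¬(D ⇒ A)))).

0.499

D ⇒ A = min(1, 1 − 0.342 + 0.578) = min(1, 1.236) = 1.000
¬(D ⇒ A) = 1 − 1.000 = 0.000
¬¬(D ⇒ A) = 1 − 0.000 = 1.000
B ≡ ¬¬(D ⇒ A) = 1 − |0.358 − 1.000| = 1 − 0.642 = 0.358
D ⇒ (B ≡ ¬¬(D ⇒ A)) = min(1, 1 − 0.342 + 0.358) = min(1, 1.016) = 1.000
B ⇒ (D ⇒ (B ≡ ¬¬(D ⇒ A))) = min(1, 1 − 0.358 + 1.000) = min(1, 1.642) = 1.000
C ≡ (B ⇒ (D ⇒ (B ≡ ¬¬(D ⇒ A)))) = 1 − |0.499 − 1.000| = 1 − 0.501 = 0.499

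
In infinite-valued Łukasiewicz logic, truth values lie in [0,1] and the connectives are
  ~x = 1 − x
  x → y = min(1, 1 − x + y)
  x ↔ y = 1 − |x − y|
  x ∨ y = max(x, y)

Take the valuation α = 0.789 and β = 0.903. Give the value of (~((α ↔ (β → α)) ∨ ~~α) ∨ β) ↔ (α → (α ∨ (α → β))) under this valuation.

0.903

β → α = min(1, 1 − 0.903 + 0.789) = min(1, 0.886) = 0.886
α ↔ (β → α) = 1 − |0.789 − 0.886| = 1 − 0.097 = 0.903
~α = 1 − 0.789 = 0.211
~~α = 1 − 0.211 = 0.789
(α ↔ (β → α)) ∨ ~~α = max(0.903, 0.789) = 0.903
~((α ↔ (β → α)) ∨ ~~α) = 1 − 0.903 = 0.097
~((α ↔ (β → α)) ∨ ~~α) ∨ β = max(0.097, 0.903) = 0.903
α → β = min(1, 1 − 0.789 + 0.903) = min(1, 1.114) = 1.000
α ∨ (α → β) = max(0.789, 1.000) = 1.000
α → (α ∨ (α → β)) = min(1, 1 − 0.789 + 1.000) = min(1, 1.211) = 1.000
(~((α ↔ (β → α)) ∨ ~~α) ∨ β) ↔ (α → (α ∨ (α → β))) = 1 − |0.903 − 1.000| = 1 − 0.097 = 0.903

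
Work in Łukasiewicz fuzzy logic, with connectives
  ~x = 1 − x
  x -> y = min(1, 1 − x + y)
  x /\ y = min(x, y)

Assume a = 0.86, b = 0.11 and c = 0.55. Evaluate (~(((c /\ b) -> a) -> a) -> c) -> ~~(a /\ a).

0.86

c /\ b = min(0.55, 0.11) = 0.11
(c /\ b) -> a = min(1, 1 − 0.11 + 0.86) = min(1, 1.75) = 1.00
((c /\ b) -> a) -> a = min(1, 1 − 1.00 + 0.86) = min(1, 0.86) = 0.86
~(((c /\ b) -> a) -> a) = 1 − 0.86 = 0.14
~(((c /\ b) -> a) -> a) -> c = min(1, 1 − 0.14 + 0.55) = min(1, 1.41) = 1.00
a /\ a = min(0.86, 0.86) = 0.86
~(a /\ a) = 1 − 0.86 = 0.14
~~(a /\ a) = 1 − 0.14 = 0.86
(~(((c /\ b) -> a) -> a) -> c) -> ~~(a /\ a) = min(1, 1 − 1.00 + 0.86) = min(1, 0.86) = 0.86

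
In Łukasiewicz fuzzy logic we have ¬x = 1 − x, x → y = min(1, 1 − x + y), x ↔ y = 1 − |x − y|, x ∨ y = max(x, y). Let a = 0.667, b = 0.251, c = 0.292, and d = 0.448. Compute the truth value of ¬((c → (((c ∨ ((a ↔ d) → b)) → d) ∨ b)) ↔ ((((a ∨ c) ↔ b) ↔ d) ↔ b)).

0.613

a ↔ d = 1 − |0.667 − 0.448| = 1 − 0.219 = 0.781
(a ↔ d) → b = min(1, 1 − 0.781 + 0.251) = min(1, 0.470) = 0.470
c ∨ ((a ↔ d) → b) = max(0.292, 0.470) = 0.470
(c ∨ ((a ↔ d) → b)) → d = min(1, 1 − 0.470 + 0.448) = min(1, 0.978) = 0.978
((c ∨ ((a ↔ d) → b)) → d) ∨ b = max(0.978, 0.251) = 0.978
c → (((c ∨ ((a ↔ d) → b)) → d) ∨ b) = min(1, 1 − 0.292 + 0.978) = min(1, 1.686) = 1.000
a ∨ c = max(0.667, 0.292) = 0.667
(a ∨ c) ↔ b = 1 − |0.667 − 0.251| = 1 − 0.416 = 0.584
((a ∨ c) ↔ b) ↔ d = 1 − |0.584 − 0.448| = 1 − 0.136 = 0.864
(((a ∨ c) ↔ b) ↔ d) ↔ b = 1 − |0.864 − 0.251| = 1 − 0.613 = 0.387
(c → (((c ∨ ((a ↔ d) → b)) → d) ∨ b)) ↔ ((((a ∨ c) ↔ b) ↔ d) ↔ b) = 1 − |1.000 − 0.387| = 1 − 0.613 = 0.387
¬((c → (((c ∨ ((a ↔ d) → b)) → d) ∨ b)) ↔ ((((a ∨ c) ↔ b) ↔ d) ↔ b)) = 1 − 0.387 = 0.613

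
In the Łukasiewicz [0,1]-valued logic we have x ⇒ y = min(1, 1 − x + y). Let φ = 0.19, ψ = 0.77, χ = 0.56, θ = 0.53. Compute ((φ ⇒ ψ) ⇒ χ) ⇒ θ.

0.97

φ ⇒ ψ = min(1, 1 − 0.19 + 0.77) = min(1, 1.58) = 1.00
(φ ⇒ ψ) ⇒ χ = min(1, 1 − 1.00 + 0.56) = min(1, 0.56) = 0.56
((φ ⇒ ψ) ⇒ χ) ⇒ θ = min(1, 1 − 0.56 + 0.53) = min(1, 0.97) = 0.97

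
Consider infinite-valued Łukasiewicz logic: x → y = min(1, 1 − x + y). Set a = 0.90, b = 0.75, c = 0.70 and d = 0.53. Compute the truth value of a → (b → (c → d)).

1.00

c → d = min(1, 1 − 0.70 + 0.53) = min(1, 0.83) = 0.83
b → (c → d) = min(1, 1 − 0.75 + 0.83) = min(1, 1.08) = 1.00
a → (b → (c → d)) = min(1, 1 − 0.90 + 1.00) = min(1, 1.10) = 1.00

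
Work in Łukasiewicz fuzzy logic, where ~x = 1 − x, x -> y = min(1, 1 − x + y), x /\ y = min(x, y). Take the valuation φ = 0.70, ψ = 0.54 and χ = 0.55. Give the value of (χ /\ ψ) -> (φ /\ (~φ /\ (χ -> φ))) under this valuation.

χ /\ ψ = min(0.55, 0.54) = 0.54
~φ = 1 − 0.70 = 0.30
χ -> φ = min(1, 1 − 0.55 + 0.70) = min(1, 1.15) = 1.00
~φ /\ (χ -> φ) = min(0.30, 1.00) = 0.30
φ /\ (~φ /\ (χ -> φ)) = min(0.70, 0.30) = 0.30
(χ /\ ψ) -> (φ /\ (~φ /\ (χ -> φ))) = min(1, 1 − 0.54 + 0.30) = min(1, 0.76) = 0.76

0.76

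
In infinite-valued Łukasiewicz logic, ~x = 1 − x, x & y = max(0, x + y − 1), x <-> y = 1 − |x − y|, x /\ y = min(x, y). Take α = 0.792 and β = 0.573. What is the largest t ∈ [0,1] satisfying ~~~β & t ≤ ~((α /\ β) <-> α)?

0.792

~β = 1 − 0.573 = 0.427
~~β = 1 − 0.427 = 0.573
~~~β = 1 − 0.573 = 0.427
So the left factor is ~~~β = 0.427.
α /\ β = min(0.792, 0.573) = 0.573
(α /\ β) <-> α = 1 − |0.573 − 0.792| = 1 − 0.219 = 0.781
~((α /\ β) <-> α) = 1 − 0.781 = 0.219
So the right-hand bound is ~((α /\ β) <-> α) = 0.219.
The residuum of the Łukasiewicz t-norm gives the supremum: min(1, 1 − 0.427 + 0.219).
1 − 0.427 + 0.219 = 0.792, so t = min(1, 0.792) = 0.792.
Check: 0.427 & 0.792 = max(0, 0.219) = 0.219 ≤ 0.219.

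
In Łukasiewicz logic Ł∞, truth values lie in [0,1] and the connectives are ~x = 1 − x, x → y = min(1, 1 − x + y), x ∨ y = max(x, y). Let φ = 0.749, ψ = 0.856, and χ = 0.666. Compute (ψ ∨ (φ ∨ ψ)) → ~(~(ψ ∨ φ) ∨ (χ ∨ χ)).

φ ∨ ψ = max(0.749, 0.856) = 0.856
ψ ∨ (φ ∨ ψ) = max(0.856, 0.856) = 0.856
ψ ∨ φ = max(0.856, 0.749) = 0.856
~(ψ ∨ φ) = 1 − 0.856 = 0.144
χ ∨ χ = max(0.666, 0.666) = 0.666
~(ψ ∨ φ) ∨ (χ ∨ χ) = max(0.144, 0.666) = 0.666
~(~(ψ ∨ φ) ∨ (χ ∨ χ)) = 1 − 0.666 = 0.334
(ψ ∨ (φ ∨ ψ)) → ~(~(ψ ∨ φ) ∨ (χ ∨ χ)) = min(1, 1 − 0.856 + 0.334) = min(1, 0.478) = 0.478

0.478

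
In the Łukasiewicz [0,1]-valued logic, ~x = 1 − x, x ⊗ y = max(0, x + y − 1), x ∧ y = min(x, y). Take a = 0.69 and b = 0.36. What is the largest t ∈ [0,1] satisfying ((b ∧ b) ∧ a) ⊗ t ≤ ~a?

0.95

b ∧ b = min(0.36, 0.36) = 0.36
(b ∧ b) ∧ a = min(0.36, 0.69) = 0.36
So the left factor is (b ∧ b) ∧ a = 0.36.
~a = 1 − 0.69 = 0.31
So the right-hand bound is ~a = 0.31.
The residuum of the Łukasiewicz t-norm gives the supremum: min(1, 1 − 0.36 + 0.31).
1 − 0.36 + 0.31 = 0.95, so t = min(1, 0.95) = 0.95.
Check: 0.36 ⊗ 0.95 = max(0, 0.31) = 0.31 ≤ 0.31.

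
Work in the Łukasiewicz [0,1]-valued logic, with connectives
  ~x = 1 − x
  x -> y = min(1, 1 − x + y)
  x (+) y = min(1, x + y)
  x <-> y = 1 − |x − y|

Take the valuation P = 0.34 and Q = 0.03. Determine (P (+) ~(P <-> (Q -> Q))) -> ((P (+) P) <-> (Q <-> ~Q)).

Q -> Q = min(1, 1 − 0.03 + 0.03) = min(1, 1.00) = 1.00
P <-> (Q -> Q) = 1 − |0.34 − 1.00| = 1 − 0.66 = 0.34
~(P <-> (Q -> Q)) = 1 − 0.34 = 0.66
P (+) ~(P <-> (Q -> Q)) = min(1, 0.34 + 0.66) = min(1, 1.00) = 1.00
P (+) P = min(1, 0.34 + 0.34) = min(1, 0.68) = 0.68
~Q = 1 − 0.03 = 0.97
Q <-> ~Q = 1 − |0.03 − 0.97| = 1 − 0.94 = 0.06
(P (+) P) <-> (Q <-> ~Q) = 1 − |0.68 − 0.06| = 1 − 0.62 = 0.38
(P (+) ~(P <-> (Q -> Q))) -> ((P (+) P) <-> (Q <-> ~Q)) = min(1, 1 − 1.00 + 0.38) = min(1, 0.38) = 0.38

0.38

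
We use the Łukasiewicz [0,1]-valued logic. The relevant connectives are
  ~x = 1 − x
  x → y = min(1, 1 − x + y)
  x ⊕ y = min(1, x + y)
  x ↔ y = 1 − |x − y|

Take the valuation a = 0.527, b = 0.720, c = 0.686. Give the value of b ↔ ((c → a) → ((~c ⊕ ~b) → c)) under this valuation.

0.720

c → a = min(1, 1 − 0.686 + 0.527) = min(1, 0.841) = 0.841
~c = 1 − 0.686 = 0.314
~b = 1 − 0.720 = 0.280
~c ⊕ ~b = min(1, 0.314 + 0.280) = min(1, 0.594) = 0.594
(~c ⊕ ~b) → c = min(1, 1 − 0.594 + 0.686) = min(1, 1.092) = 1.000
(c → a) → ((~c ⊕ ~b) → c) = min(1, 1 − 0.841 + 1.000) = min(1, 1.159) = 1.000
b ↔ ((c → a) → ((~c ⊕ ~b) → c)) = 1 − |0.720 − 1.000| = 1 − 0.280 = 0.720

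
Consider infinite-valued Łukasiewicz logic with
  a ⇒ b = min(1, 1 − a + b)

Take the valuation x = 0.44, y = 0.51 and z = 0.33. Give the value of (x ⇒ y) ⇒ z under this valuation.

x ⇒ y = min(1, 1 − 0.44 + 0.51) = min(1, 1.07) = 1.00
(x ⇒ y) ⇒ z = min(1, 1 − 1.00 + 0.33) = min(1, 0.33) = 0.33

0.33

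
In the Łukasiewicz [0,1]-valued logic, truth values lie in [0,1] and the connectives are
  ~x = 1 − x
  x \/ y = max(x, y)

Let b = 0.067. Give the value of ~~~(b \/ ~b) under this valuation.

0.067

~b = 1 − 0.067 = 0.933
b \/ ~b = max(0.067, 0.933) = 0.933
~(b \/ ~b) = 1 − 0.933 = 0.067
~~(b \/ ~b) = 1 − 0.067 = 0.933
~~~(b \/ ~b) = 1 − 0.933 = 0.067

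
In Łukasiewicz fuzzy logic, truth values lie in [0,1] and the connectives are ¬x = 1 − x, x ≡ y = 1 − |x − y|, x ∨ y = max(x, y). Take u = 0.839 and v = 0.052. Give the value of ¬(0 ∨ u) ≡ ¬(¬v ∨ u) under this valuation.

0.891

0 ∨ u = max(0.000, 0.839) = 0.839
¬(0 ∨ u) = 1 − 0.839 = 0.161
¬v = 1 − 0.052 = 0.948
¬v ∨ u = max(0.948, 0.839) = 0.948
¬(¬v ∨ u) = 1 − 0.948 = 0.052
¬(0 ∨ u) ≡ ¬(¬v ∨ u) = 1 − |0.161 − 0.052| = 1 − 0.109 = 0.891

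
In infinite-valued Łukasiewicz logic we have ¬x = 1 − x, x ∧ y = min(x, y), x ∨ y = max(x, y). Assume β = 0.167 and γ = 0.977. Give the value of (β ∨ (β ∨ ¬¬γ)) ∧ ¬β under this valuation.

¬γ = 1 − 0.977 = 0.023
¬¬γ = 1 − 0.023 = 0.977
β ∨ ¬¬γ = max(0.167, 0.977) = 0.977
β ∨ (β ∨ ¬¬γ) = max(0.167, 0.977) = 0.977
¬β = 1 − 0.167 = 0.833
(β ∨ (β ∨ ¬¬γ)) ∧ ¬β = min(0.977, 0.833) = 0.833

0.833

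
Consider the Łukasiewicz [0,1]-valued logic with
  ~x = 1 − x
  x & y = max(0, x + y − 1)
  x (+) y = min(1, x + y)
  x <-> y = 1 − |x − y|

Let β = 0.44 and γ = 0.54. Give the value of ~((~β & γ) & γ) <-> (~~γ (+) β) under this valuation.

~β = 1 − 0.44 = 0.56
~β & γ = max(0, 0.56 + 0.54 − 1) = max(0, 0.10) = 0.10
(~β & γ) & γ = max(0, 0.10 + 0.54 − 1) = max(0, -0.36) = 0.00
~((~β & γ) & γ) = 1 − 0.00 = 1.00
~γ = 1 − 0.54 = 0.46
~~γ = 1 − 0.46 = 0.54
~~γ (+) β = min(1, 0.54 + 0.44) = min(1, 0.98) = 0.98
~((~β & γ) & γ) <-> (~~γ (+) β) = 1 − |1.00 − 0.98| = 1 − 0.02 = 0.98

0.98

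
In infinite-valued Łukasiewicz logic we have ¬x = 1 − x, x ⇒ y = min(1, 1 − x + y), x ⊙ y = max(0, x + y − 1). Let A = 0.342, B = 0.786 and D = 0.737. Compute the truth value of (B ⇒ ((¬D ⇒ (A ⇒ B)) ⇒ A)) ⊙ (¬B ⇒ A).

¬D = 1 − 0.737 = 0.263
A ⇒ B = min(1, 1 − 0.342 + 0.786) = min(1, 1.444) = 1.000
¬D ⇒ (A ⇒ B) = min(1, 1 − 0.263 + 1.000) = min(1, 1.737) = 1.000
(¬D ⇒ (A ⇒ B)) ⇒ A = min(1, 1 − 1.000 + 0.342) = min(1, 0.342) = 0.342
B ⇒ ((¬D ⇒ (A ⇒ B)) ⇒ A) = min(1, 1 − 0.786 + 0.342) = min(1, 0.556) = 0.556
¬B = 1 − 0.786 = 0.214
¬B ⇒ A = min(1, 1 − 0.214 + 0.342) = min(1, 1.128) = 1.000
(B ⇒ ((¬D ⇒ (A ⇒ B)) ⇒ A)) ⊙ (¬B ⇒ A) = max(0, 0.556 + 1.000 − 1) = max(0, 0.556) = 0.556

0.556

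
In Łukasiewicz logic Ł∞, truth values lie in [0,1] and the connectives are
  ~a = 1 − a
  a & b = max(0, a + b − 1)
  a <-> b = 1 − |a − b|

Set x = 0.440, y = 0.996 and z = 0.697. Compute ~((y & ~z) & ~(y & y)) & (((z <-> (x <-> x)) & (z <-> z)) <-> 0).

0.303

~z = 1 − 0.697 = 0.303
y & ~z = max(0, 0.996 + 0.303 − 1) = max(0, 0.299) = 0.299
y & y = max(0, 0.996 + 0.996 − 1) = max(0, 0.992) = 0.992
~(y & y) = 1 − 0.992 = 0.008
(y & ~z) & ~(y & y) = max(0, 0.299 + 0.008 − 1) = max(0, -0.693) = 0.000
~((y & ~z) & ~(y & y)) = 1 − 0.000 = 1.000
x <-> x = 1 − |0.440 − 0.440| = 1 − 0.000 = 1.000
z <-> (x <-> x) = 1 − |0.697 − 1.000| = 1 − 0.303 = 0.697
z <-> z = 1 − |0.697 − 0.697| = 1 − 0.000 = 1.000
(z <-> (x <-> x)) & (z <-> z) = max(0, 0.697 + 1.000 − 1) = max(0, 0.697) = 0.697
((z <-> (x <-> x)) & (z <-> z)) <-> 0 = 1 − |0.697 − 0.000| = 1 − 0.697 = 0.303
~((y & ~z) & ~(y & y)) & (((z <-> (x <-> x)) & (z <-> z)) <-> 0) = max(0, 1.000 + 0.303 − 1) = max(0, 0.303) = 0.303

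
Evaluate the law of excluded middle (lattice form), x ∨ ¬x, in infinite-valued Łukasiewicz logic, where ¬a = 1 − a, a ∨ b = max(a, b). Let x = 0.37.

0.63

¬x = 1 − 0.37 = 0.63
x ∨ ¬x = max(0.37, 0.63) = 0.63
(The value 0.63 < 1 shows this instance is not satisfied; not a Ł∞-tautology — its value is max(a, 1−a).)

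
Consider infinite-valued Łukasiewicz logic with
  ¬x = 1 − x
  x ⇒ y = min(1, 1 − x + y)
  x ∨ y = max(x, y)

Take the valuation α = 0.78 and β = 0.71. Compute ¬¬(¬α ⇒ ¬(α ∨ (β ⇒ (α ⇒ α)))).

0.78

¬α = 1 − 0.78 = 0.22
α ⇒ α = min(1, 1 − 0.78 + 0.78) = min(1, 1.00) = 1.00
β ⇒ (α ⇒ α) = min(1, 1 − 0.71 + 1.00) = min(1, 1.29) = 1.00
α ∨ (β ⇒ (α ⇒ α)) = max(0.78, 1.00) = 1.00
¬(α ∨ (β ⇒ (α ⇒ α))) = 1 − 1.00 = 0.00
¬α ⇒ ¬(α ∨ (β ⇒ (α ⇒ α))) = min(1, 1 − 0.22 + 0.00) = min(1, 0.78) = 0.78
¬(¬α ⇒ ¬(α ∨ (β ⇒ (α ⇒ α)))) = 1 − 0.78 = 0.22
¬¬(¬α ⇒ ¬(α ∨ (β ⇒ (α ⇒ α)))) = 1 − 0.22 = 0.78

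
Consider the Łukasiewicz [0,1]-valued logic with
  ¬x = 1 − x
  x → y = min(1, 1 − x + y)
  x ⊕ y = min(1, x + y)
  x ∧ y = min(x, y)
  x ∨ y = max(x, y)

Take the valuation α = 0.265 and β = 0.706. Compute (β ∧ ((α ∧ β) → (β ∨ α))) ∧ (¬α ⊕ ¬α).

α ∧ β = min(0.265, 0.706) = 0.265
β ∨ α = max(0.706, 0.265) = 0.706
(α ∧ β) → (β ∨ α) = min(1, 1 − 0.265 + 0.706) = min(1, 1.441) = 1.000
β ∧ ((α ∧ β) → (β ∨ α)) = min(0.706, 1.000) = 0.706
¬α = 1 − 0.265 = 0.735
¬α ⊕ ¬α = min(1, 0.735 + 0.735) = min(1, 1.470) = 1.000
(β ∧ ((α ∧ β) → (β ∨ α))) ∧ (¬α ⊕ ¬α) = min(0.706, 1.000) = 0.706

0.706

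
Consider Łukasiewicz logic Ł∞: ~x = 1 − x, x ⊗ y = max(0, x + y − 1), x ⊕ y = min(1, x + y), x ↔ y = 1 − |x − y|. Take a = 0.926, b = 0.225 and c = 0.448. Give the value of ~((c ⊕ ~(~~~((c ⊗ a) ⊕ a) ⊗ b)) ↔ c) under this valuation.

0.552

c ⊗ a = max(0, 0.448 + 0.926 − 1) = max(0, 0.374) = 0.374
(c ⊗ a) ⊕ a = min(1, 0.374 + 0.926) = min(1, 1.300) = 1.000
~((c ⊗ a) ⊕ a) = 1 − 1.000 = 0.000
~~((c ⊗ a) ⊕ a) = 1 − 0.000 = 1.000
~~~((c ⊗ a) ⊕ a) = 1 − 1.000 = 0.000
~~~((c ⊗ a) ⊕ a) ⊗ b = max(0, 0.000 + 0.225 − 1) = max(0, -0.775) = 0.000
~(~~~((c ⊗ a) ⊕ a) ⊗ b) = 1 − 0.000 = 1.000
c ⊕ ~(~~~((c ⊗ a) ⊕ a) ⊗ b) = min(1, 0.448 + 1.000) = min(1, 1.448) = 1.000
(c ⊕ ~(~~~((c ⊗ a) ⊕ a) ⊗ b)) ↔ c = 1 − |1.000 − 0.448| = 1 − 0.552 = 0.448
~((c ⊕ ~(~~~((c ⊗ a) ⊕ a) ⊗ b)) ↔ c) = 1 − 0.448 = 0.552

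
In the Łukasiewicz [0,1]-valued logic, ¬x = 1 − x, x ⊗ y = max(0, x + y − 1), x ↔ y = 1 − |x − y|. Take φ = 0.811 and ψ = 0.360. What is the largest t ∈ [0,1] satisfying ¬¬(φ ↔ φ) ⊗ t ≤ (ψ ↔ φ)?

φ ↔ φ = 1 − |0.811 − 0.811| = 1 − 0.000 = 1.000
¬(φ ↔ φ) = 1 − 1.000 = 0.000
¬¬(φ ↔ φ) = 1 − 0.000 = 1.000
So the left factor is ¬¬(φ ↔ φ) = 1.000.
ψ ↔ φ = 1 − |0.360 − 0.811| = 1 − 0.451 = 0.549
So the right-hand bound is ψ ↔ φ = 0.549.
The residuum of the Łukasiewicz t-norm gives the supremum: min(1, 1 − 1.000 + 0.549).
1 − 1.000 + 0.549 = 0.549, so t = min(1, 0.549) = 0.549.
Check: 1.000 ⊗ 0.549 = max(0, 0.549) = 0.549 ≤ 0.549.

0.549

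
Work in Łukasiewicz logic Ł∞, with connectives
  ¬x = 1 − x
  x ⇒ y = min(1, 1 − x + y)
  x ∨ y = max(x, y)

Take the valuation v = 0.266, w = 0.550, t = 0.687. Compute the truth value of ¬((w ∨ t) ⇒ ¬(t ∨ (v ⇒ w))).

0.687

w ∨ t = max(0.550, 0.687) = 0.687
v ⇒ w = min(1, 1 − 0.266 + 0.550) = min(1, 1.284) = 1.000
t ∨ (v ⇒ w) = max(0.687, 1.000) = 1.000
¬(t ∨ (v ⇒ w)) = 1 − 1.000 = 0.000
(w ∨ t) ⇒ ¬(t ∨ (v ⇒ w)) = min(1, 1 − 0.687 + 0.000) = min(1, 0.313) = 0.313
¬((w ∨ t) ⇒ ¬(t ∨ (v ⇒ w))) = 1 − 0.313 = 0.687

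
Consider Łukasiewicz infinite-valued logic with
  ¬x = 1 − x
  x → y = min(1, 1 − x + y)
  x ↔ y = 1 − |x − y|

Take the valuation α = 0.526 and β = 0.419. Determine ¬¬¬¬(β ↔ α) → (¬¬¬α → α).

1.000

β ↔ α = 1 − |0.419 − 0.526| = 1 − 0.107 = 0.893
¬(β ↔ α) = 1 − 0.893 = 0.107
¬¬(β ↔ α) = 1 − 0.107 = 0.893
¬¬¬(β ↔ α) = 1 − 0.893 = 0.107
¬¬¬¬(β ↔ α) = 1 − 0.107 = 0.893
¬α = 1 − 0.526 = 0.474
¬¬α = 1 − 0.474 = 0.526
¬¬¬α = 1 − 0.526 = 0.474
¬¬¬α → α = min(1, 1 − 0.474 + 0.526) = min(1, 1.052) = 1.000
¬¬¬¬(β ↔ α) → (¬¬¬α → α) = min(1, 1 − 0.893 + 1.000) = min(1, 1.107) = 1.000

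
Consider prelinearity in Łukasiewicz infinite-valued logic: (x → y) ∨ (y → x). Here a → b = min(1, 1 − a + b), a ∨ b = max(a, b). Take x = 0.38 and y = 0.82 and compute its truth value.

x → y = min(1, 1 − 0.38 + 0.82) = min(1, 1.44) = 1.00
y → x = min(1, 1 − 0.82 + 0.38) = min(1, 0.56) = 0.56
(x → y) ∨ (y → x) = max(1.00, 0.56) = 1.00
(As expected: a Ł∞-tautology — holds in every MV-chain.)

1.00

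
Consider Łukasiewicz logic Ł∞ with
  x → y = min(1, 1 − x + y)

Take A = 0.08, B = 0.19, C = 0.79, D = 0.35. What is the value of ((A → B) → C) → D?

0.56

A → B = min(1, 1 − 0.08 + 0.19) = min(1, 1.11) = 1.00
(A → B) → C = min(1, 1 − 1.00 + 0.79) = min(1, 0.79) = 0.79
((A → B) → C) → D = min(1, 1 − 0.79 + 0.35) = min(1, 0.56) = 0.56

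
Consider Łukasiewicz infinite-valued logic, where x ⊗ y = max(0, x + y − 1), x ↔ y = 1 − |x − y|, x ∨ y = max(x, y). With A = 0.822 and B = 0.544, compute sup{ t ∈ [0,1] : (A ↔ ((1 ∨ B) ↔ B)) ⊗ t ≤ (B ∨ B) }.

0.822

1 ∨ B = max(1.000, 0.544) = 1.000
(1 ∨ B) ↔ B = 1 − |1.000 − 0.544| = 1 − 0.456 = 0.544
A ↔ ((1 ∨ B) ↔ B) = 1 − |0.822 − 0.544| = 1 − 0.278 = 0.722
So the left factor is A ↔ ((1 ∨ B) ↔ B) = 0.722.
B ∨ B = max(0.544, 0.544) = 0.544
So the right-hand bound is B ∨ B = 0.544.
The residuum of the Łukasiewicz t-norm gives the supremum: min(1, 1 − 0.722 + 0.544).
1 − 0.722 + 0.544 = 0.822, so t = min(1, 0.822) = 0.822.
Check: 0.722 ⊗ 0.822 = max(0, 0.544) = 0.544 ≤ 0.544.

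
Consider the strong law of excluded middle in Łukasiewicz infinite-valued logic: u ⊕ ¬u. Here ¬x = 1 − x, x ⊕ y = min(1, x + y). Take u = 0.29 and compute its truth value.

¬u = 1 − 0.29 = 0.71
u ⊕ ¬u = min(1, 0.29 + 0.71) = min(1, 1.00) = 1.00
(As expected: always 1 in Ł∞ since a ⊕ (1−a) = 1.)

1.00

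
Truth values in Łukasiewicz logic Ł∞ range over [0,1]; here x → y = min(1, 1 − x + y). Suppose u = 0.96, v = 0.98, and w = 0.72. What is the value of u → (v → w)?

v → w = min(1, 1 − 0.98 + 0.72) = min(1, 0.74) = 0.74
u → (v → w) = min(1, 1 − 0.96 + 0.74) = min(1, 0.78) = 0.78

0.78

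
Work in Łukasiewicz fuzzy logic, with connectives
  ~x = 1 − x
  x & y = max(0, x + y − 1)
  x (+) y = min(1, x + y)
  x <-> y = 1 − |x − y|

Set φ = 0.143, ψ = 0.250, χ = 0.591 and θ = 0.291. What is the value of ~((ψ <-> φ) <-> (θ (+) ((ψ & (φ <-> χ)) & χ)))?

ψ <-> φ = 1 − |0.250 − 0.143| = 1 − 0.107 = 0.893
φ <-> χ = 1 − |0.143 − 0.591| = 1 − 0.448 = 0.552
ψ & (φ <-> χ) = max(0, 0.250 + 0.552 − 1) = max(0, -0.198) = 0.000
(ψ & (φ <-> χ)) & χ = max(0, 0.000 + 0.591 − 1) = max(0, -0.409) = 0.000
θ (+) ((ψ & (φ <-> χ)) & χ) = min(1, 0.291 + 0.000) = min(1, 0.291) = 0.291
(ψ <-> φ) <-> (θ (+) ((ψ & (φ <-> χ)) & χ)) = 1 − |0.893 − 0.291| = 1 − 0.602 = 0.398
~((ψ <-> φ) <-> (θ (+) ((ψ & (φ <-> χ)) & χ))) = 1 − 0.398 = 0.602

0.602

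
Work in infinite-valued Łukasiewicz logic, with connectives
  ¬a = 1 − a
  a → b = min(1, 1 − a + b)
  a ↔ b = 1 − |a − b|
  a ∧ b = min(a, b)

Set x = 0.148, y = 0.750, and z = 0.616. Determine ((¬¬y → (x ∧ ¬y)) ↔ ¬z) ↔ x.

0.162

¬y = 1 − 0.750 = 0.250
¬¬y = 1 − 0.250 = 0.750
x ∧ ¬y = min(0.148, 0.250) = 0.148
¬¬y → (x ∧ ¬y) = min(1, 1 − 0.750 + 0.148) = min(1, 0.398) = 0.398
¬z = 1 − 0.616 = 0.384
(¬¬y → (x ∧ ¬y)) ↔ ¬z = 1 − |0.398 − 0.384| = 1 − 0.014 = 0.986
((¬¬y → (x ∧ ¬y)) ↔ ¬z) ↔ x = 1 − |0.986 − 0.148| = 1 − 0.838 = 0.162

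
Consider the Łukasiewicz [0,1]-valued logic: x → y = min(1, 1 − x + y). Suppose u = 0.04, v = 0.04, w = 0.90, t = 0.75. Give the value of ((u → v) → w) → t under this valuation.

0.85

u → v = min(1, 1 − 0.04 + 0.04) = min(1, 1.00) = 1.00
(u → v) → w = min(1, 1 − 1.00 + 0.90) = min(1, 0.90) = 0.90
((u → v) → w) → t = min(1, 1 − 0.90 + 0.75) = min(1, 0.85) = 0.85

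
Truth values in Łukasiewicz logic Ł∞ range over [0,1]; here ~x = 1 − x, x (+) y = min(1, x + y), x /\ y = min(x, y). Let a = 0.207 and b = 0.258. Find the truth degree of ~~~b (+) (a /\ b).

~b = 1 − 0.258 = 0.742
~~b = 1 − 0.742 = 0.258
~~~b = 1 − 0.258 = 0.742
a /\ b = min(0.207, 0.258) = 0.207
~~~b (+) (a /\ b) = min(1, 0.742 + 0.207) = min(1, 0.949) = 0.949

0.949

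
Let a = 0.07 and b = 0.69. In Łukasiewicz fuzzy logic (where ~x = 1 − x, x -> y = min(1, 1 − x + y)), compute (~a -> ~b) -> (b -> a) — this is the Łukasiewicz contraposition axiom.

~a = 1 − 0.07 = 0.93
~b = 1 − 0.69 = 0.31
~a -> ~b = min(1, 1 − 0.93 + 0.31) = min(1, 0.38) = 0.38
b -> a = min(1, 1 − 0.69 + 0.07) = min(1, 0.38) = 0.38
(~a -> ~b) -> (b -> a) = min(1, 1 − 0.38 + 0.38) = min(1, 1.00) = 1.00
(As expected: an axiom of Ł∞, always 1.)

1.00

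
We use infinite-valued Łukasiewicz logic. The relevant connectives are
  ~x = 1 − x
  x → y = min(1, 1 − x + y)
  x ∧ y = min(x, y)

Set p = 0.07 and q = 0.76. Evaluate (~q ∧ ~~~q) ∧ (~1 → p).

~q = 1 − 0.76 = 0.24
~~q = 1 − 0.24 = 0.76
~~~q = 1 − 0.76 = 0.24
~q ∧ ~~~q = min(0.24, 0.24) = 0.24
~1 = 1 − 1.00 = 0.00
~1 → p = min(1, 1 − 0.00 + 0.07) = min(1, 1.07) = 1.00
(~q ∧ ~~~q) ∧ (~1 → p) = min(0.24, 1.00) = 0.24

0.24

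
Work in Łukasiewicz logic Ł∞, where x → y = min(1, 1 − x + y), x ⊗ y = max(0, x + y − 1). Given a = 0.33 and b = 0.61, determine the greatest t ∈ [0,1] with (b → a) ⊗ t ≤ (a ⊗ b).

b → a = min(1, 1 − 0.61 + 0.33) = min(1, 0.72) = 0.72
So the left factor is b → a = 0.72.
a ⊗ b = max(0, 0.33 + 0.61 − 1) = max(0, -0.06) = 0.00
So the right-hand bound is a ⊗ b = 0.00.
The residuum of the Łukasiewicz t-norm gives the supremum: min(1, 1 − 0.72 + 0.00).
1 − 0.72 + 0.00 = 0.28, so t = min(1, 0.28) = 0.28.
Check: 0.72 ⊗ 0.28 = max(0, 0.00) = 0.00 ≤ 0.00.

0.28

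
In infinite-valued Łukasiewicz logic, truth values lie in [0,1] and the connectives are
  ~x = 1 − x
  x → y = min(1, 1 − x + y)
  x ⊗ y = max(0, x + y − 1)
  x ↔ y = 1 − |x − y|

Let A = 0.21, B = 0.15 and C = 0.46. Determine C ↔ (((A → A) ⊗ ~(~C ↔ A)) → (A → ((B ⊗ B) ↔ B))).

A → A = min(1, 1 − 0.21 + 0.21) = min(1, 1.00) = 1.00
~C = 1 − 0.46 = 0.54
~C ↔ A = 1 − |0.54 − 0.21| = 1 − 0.33 = 0.67
~(~C ↔ A) = 1 − 0.67 = 0.33
(A → A) ⊗ ~(~C ↔ A) = max(0, 1.00 + 0.33 − 1) = max(0, 0.33) = 0.33
B ⊗ B = max(0, 0.15 + 0.15 − 1) = max(0, -0.70) = 0.00
(B ⊗ B) ↔ B = 1 − |0.00 − 0.15| = 1 − 0.15 = 0.85
A → ((B ⊗ B) ↔ B) = min(1, 1 − 0.21 + 0.85) = min(1, 1.64) = 1.00
((A → A) ⊗ ~(~C ↔ A)) → (A → ((B ⊗ B) ↔ B)) = min(1, 1 − 0.33 + 1.00) = min(1, 1.67) = 1.00
C ↔ (((A → A) ⊗ ~(~C ↔ A)) → (A → ((B ⊗ B) ↔ B))) = 1 − |0.46 − 1.00| = 1 − 0.54 = 0.46

0.46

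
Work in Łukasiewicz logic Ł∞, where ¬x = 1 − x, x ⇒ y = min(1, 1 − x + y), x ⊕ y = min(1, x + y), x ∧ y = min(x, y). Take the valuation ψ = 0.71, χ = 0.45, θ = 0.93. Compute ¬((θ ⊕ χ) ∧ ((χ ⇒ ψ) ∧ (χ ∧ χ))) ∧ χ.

0.45

θ ⊕ χ = min(1, 0.93 + 0.45) = min(1, 1.38) = 1.00
χ ⇒ ψ = min(1, 1 − 0.45 + 0.71) = min(1, 1.26) = 1.00
χ ∧ χ = min(0.45, 0.45) = 0.45
(χ ⇒ ψ) ∧ (χ ∧ χ) = min(1.00, 0.45) = 0.45
(θ ⊕ χ) ∧ ((χ ⇒ ψ) ∧ (χ ∧ χ)) = min(1.00, 0.45) = 0.45
¬((θ ⊕ χ) ∧ ((χ ⇒ ψ) ∧ (χ ∧ χ))) = 1 − 0.45 = 0.55
¬((θ ⊕ χ) ∧ ((χ ⇒ ψ) ∧ (χ ∧ χ))) ∧ χ = min(0.55, 0.45) = 0.45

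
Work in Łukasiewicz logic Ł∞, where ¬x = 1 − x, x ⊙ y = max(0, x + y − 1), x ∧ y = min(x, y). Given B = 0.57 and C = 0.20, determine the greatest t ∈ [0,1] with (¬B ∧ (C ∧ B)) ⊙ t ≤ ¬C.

¬B = 1 − 0.57 = 0.43
C ∧ B = min(0.20, 0.57) = 0.20
¬B ∧ (C ∧ B) = min(0.43, 0.20) = 0.20
So the left factor is ¬B ∧ (C ∧ B) = 0.20.
¬C = 1 − 0.20 = 0.80
So the right-hand bound is ¬C = 0.80.
The residuum of the Łukasiewicz t-norm gives the supremum: min(1, 1 − 0.20 + 0.80).
1 − 0.20 + 0.80 = 1.60, so t = min(1, 1.60) = 1.00.
Check: 0.20 ⊙ 1.00 = max(0, 0.20) = 0.20 ≤ 0.80.

1.00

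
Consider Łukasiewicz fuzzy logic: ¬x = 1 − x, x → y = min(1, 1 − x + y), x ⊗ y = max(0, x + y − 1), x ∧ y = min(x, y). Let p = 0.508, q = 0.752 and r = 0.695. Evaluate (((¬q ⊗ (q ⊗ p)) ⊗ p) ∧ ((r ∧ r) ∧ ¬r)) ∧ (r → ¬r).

0.000

¬q = 1 − 0.752 = 0.248
q ⊗ p = max(0, 0.752 + 0.508 − 1) = max(0, 0.260) = 0.260
¬q ⊗ (q ⊗ p) = max(0, 0.248 + 0.260 − 1) = max(0, -0.492) = 0.000
(¬q ⊗ (q ⊗ p)) ⊗ p = max(0, 0.000 + 0.508 − 1) = max(0, -0.492) = 0.000
r ∧ r = min(0.695, 0.695) = 0.695
¬r = 1 − 0.695 = 0.305
(r ∧ r) ∧ ¬r = min(0.695, 0.305) = 0.305
((¬q ⊗ (q ⊗ p)) ⊗ p) ∧ ((r ∧ r) ∧ ¬r) = min(0.000, 0.305) = 0.000
r → ¬r = min(1, 1 − 0.695 + 0.305) = min(1, 0.610) = 0.610
(((¬q ⊗ (q ⊗ p)) ⊗ p) ∧ ((r ∧ r) ∧ ¬r)) ∧ (r → ¬r) = min(0.000, 0.610) = 0.000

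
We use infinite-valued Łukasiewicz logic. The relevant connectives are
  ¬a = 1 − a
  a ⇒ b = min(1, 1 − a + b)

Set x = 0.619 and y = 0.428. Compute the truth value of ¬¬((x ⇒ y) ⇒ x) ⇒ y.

0.618

x ⇒ y = min(1, 1 − 0.619 + 0.428) = min(1, 0.809) = 0.809
(x ⇒ y) ⇒ x = min(1, 1 − 0.809 + 0.619) = min(1, 0.810) = 0.810
¬((x ⇒ y) ⇒ x) = 1 − 0.810 = 0.190
¬¬((x ⇒ y) ⇒ x) = 1 − 0.190 = 0.810
¬¬((x ⇒ y) ⇒ x) ⇒ y = min(1, 1 − 0.810 + 0.428) = min(1, 0.618) = 0.618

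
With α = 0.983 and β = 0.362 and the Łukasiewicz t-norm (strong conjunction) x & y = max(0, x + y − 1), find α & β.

α & β = max(0, 0.983 + 0.362 − 1) = max(0, 0.345) = 0.345
For comparison, the Gödel (minimum) t-norm min(x, y) would give 0.362.

0.345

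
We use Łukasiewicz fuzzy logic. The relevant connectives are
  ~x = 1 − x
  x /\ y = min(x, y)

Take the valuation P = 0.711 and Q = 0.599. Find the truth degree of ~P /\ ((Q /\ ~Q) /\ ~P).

~P = 1 − 0.711 = 0.289
~Q = 1 − 0.599 = 0.401
Q /\ ~Q = min(0.599, 0.401) = 0.401
(Q /\ ~Q) /\ ~P = min(0.401, 0.289) = 0.289
~P /\ ((Q /\ ~Q) /\ ~P) = min(0.289, 0.289) = 0.289

0.289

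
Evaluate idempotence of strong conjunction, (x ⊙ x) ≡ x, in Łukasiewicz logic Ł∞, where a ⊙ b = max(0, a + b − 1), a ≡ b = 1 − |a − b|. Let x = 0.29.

0.71

x ⊙ x = max(0, 0.29 + 0.29 − 1) = max(0, -0.42) = 0.00
(x ⊙ x) ≡ x = 1 − |0.00 − 0.29| = 1 − 0.29 = 0.71
(The value 0.71 < 1 shows this instance is not satisfied; fails in Ł∞ since a ⊗ a = max(0, 2a−1) ≠ a in general.)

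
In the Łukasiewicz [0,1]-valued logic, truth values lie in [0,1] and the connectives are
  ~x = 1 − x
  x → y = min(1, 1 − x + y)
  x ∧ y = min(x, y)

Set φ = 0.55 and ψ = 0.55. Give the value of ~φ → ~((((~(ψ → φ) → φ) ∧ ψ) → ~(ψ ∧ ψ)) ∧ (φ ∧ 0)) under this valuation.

~φ = 1 − 0.55 = 0.45
ψ → φ = min(1, 1 − 0.55 + 0.55) = min(1, 1.00) = 1.00
~(ψ → φ) = 1 − 1.00 = 0.00
~(ψ → φ) → φ = min(1, 1 − 0.00 + 0.55) = min(1, 1.55) = 1.00
(~(ψ → φ) → φ) ∧ ψ = min(1.00, 0.55) = 0.55
ψ ∧ ψ = min(0.55, 0.55) = 0.55
~(ψ ∧ ψ) = 1 − 0.55 = 0.45
((~(ψ → φ) → φ) ∧ ψ) → ~(ψ ∧ ψ) = min(1, 1 − 0.55 + 0.45) = min(1, 0.90) = 0.90
φ ∧ 0 = min(0.55, 0.00) = 0.00
(((~(ψ → φ) → φ) ∧ ψ) → ~(ψ ∧ ψ)) ∧ (φ ∧ 0) = min(0.90, 0.00) = 0.00
~((((~(ψ → φ) → φ) ∧ ψ) → ~(ψ ∧ ψ)) ∧ (φ ∧ 0)) = 1 − 0.00 = 1.00
~φ → ~((((~(ψ → φ) → φ) ∧ ψ) → ~(ψ ∧ ψ)) ∧ (φ ∧ 0)) = min(1, 1 − 0.45 + 1.00) = min(1, 1.55) = 1.00

1.00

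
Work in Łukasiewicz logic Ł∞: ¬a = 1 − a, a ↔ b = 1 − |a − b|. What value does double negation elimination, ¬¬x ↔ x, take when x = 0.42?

1.00

¬x = 1 − 0.42 = 0.58
¬¬x = 1 − 0.58 = 0.42
¬¬x ↔ x = 1 − |0.42 − 0.42| = 1 − 0.00 = 1.00
(As expected: always 1 in Ł∞ since negation is involutive.)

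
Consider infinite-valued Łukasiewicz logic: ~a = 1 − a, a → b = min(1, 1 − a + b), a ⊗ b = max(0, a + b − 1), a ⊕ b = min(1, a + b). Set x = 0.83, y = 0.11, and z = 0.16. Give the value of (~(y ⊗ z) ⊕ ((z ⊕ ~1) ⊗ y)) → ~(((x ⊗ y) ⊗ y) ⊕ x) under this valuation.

y ⊗ z = max(0, 0.11 + 0.16 − 1) = max(0, -0.73) = 0.00
~(y ⊗ z) = 1 − 0.00 = 1.00
~1 = 1 − 1.00 = 0.00
z ⊕ ~1 = min(1, 0.16 + 0.00) = min(1, 0.16) = 0.16
(z ⊕ ~1) ⊗ y = max(0, 0.16 + 0.11 − 1) = max(0, -0.73) = 0.00
~(y ⊗ z) ⊕ ((z ⊕ ~1) ⊗ y) = min(1, 1.00 + 0.00) = min(1, 1.00) = 1.00
x ⊗ y = max(0, 0.83 + 0.11 − 1) = max(0, -0.06) = 0.00
(x ⊗ y) ⊗ y = max(0, 0.00 + 0.11 − 1) = max(0, -0.89) = 0.00
((x ⊗ y) ⊗ y) ⊕ x = min(1, 0.00 + 0.83) = min(1, 0.83) = 0.83
~(((x ⊗ y) ⊗ y) ⊕ x) = 1 − 0.83 = 0.17
(~(y ⊗ z) ⊕ ((z ⊕ ~1) ⊗ y)) → ~(((x ⊗ y) ⊗ y) ⊕ x) = min(1, 1 − 1.00 + 0.17) = min(1, 0.17) = 0.17

0.17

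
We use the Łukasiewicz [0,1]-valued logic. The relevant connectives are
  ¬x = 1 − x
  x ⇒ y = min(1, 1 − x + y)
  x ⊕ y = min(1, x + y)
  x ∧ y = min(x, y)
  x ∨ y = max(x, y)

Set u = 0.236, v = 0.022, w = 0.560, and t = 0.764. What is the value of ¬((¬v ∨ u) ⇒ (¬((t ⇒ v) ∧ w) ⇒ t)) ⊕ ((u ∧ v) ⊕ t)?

0.786

¬v = 1 − 0.022 = 0.978
¬v ∨ u = max(0.978, 0.236) = 0.978
t ⇒ v = min(1, 1 − 0.764 + 0.022) = min(1, 0.258) = 0.258
(t ⇒ v) ∧ w = min(0.258, 0.560) = 0.258
¬((t ⇒ v) ∧ w) = 1 − 0.258 = 0.742
¬((t ⇒ v) ∧ w) ⇒ t = min(1, 1 − 0.742 + 0.764) = min(1, 1.022) = 1.000
(¬v ∨ u) ⇒ (¬((t ⇒ v) ∧ w) ⇒ t) = min(1, 1 − 0.978 + 1.000) = min(1, 1.022) = 1.000
¬((¬v ∨ u) ⇒ (¬((t ⇒ v) ∧ w) ⇒ t)) = 1 − 1.000 = 0.000
u ∧ v = min(0.236, 0.022) = 0.022
(u ∧ v) ⊕ t = min(1, 0.022 + 0.764) = min(1, 0.786) = 0.786
¬((¬v ∨ u) ⇒ (¬((t ⇒ v) ∧ w) ⇒ t)) ⊕ ((u ∧ v) ⊕ t) = min(1, 0.000 + 0.786) = min(1, 0.786) = 0.786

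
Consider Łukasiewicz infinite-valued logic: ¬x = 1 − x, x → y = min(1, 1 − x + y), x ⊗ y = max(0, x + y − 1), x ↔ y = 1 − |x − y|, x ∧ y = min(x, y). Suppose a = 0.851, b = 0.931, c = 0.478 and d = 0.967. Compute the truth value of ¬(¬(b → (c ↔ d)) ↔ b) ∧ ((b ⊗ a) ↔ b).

0.511

c ↔ d = 1 − |0.478 − 0.967| = 1 − 0.489 = 0.511
b → (c ↔ d) = min(1, 1 − 0.931 + 0.511) = min(1, 0.580) = 0.580
¬(b → (c ↔ d)) = 1 − 0.580 = 0.420
¬(b → (c ↔ d)) ↔ b = 1 − |0.420 − 0.931| = 1 − 0.511 = 0.489
¬(¬(b → (c ↔ d)) ↔ b) = 1 − 0.489 = 0.511
b ⊗ a = max(0, 0.931 + 0.851 − 1) = max(0, 0.782) = 0.782
(b ⊗ a) ↔ b = 1 − |0.782 − 0.931| = 1 − 0.149 = 0.851
¬(¬(b → (c ↔ d)) ↔ b) ∧ ((b ⊗ a) ↔ b) = min(0.511, 0.851) = 0.511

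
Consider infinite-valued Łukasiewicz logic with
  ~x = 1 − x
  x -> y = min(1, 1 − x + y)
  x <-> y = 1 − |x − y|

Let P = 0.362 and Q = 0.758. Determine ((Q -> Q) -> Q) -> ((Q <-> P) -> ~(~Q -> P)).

Q -> Q = min(1, 1 − 0.758 + 0.758) = min(1, 1.000) = 1.000
(Q -> Q) -> Q = min(1, 1 − 1.000 + 0.758) = min(1, 0.758) = 0.758
Q <-> P = 1 − |0.758 − 0.362| = 1 − 0.396 = 0.604
~Q = 1 − 0.758 = 0.242
~Q -> P = min(1, 1 − 0.242 + 0.362) = min(1, 1.120) = 1.000
~(~Q -> P) = 1 − 1.000 = 0.000
(Q <-> P) -> ~(~Q -> P) = min(1, 1 − 0.604 + 0.000) = min(1, 0.396) = 0.396
((Q -> Q) -> Q) -> ((Q <-> P) -> ~(~Q -> P)) = min(1, 1 − 0.758 + 0.396) = min(1, 0.638) = 0.638

0.638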